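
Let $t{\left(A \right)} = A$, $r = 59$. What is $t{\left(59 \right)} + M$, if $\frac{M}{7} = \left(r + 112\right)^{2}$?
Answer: $204746$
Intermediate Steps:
$M = 204687$ ($M = 7 \left(59 + 112\right)^{2} = 7 \cdot 171^{2} = 7 \cdot 29241 = 204687$)
$t{\left(59 \right)} + M = 59 + 204687 = 204746$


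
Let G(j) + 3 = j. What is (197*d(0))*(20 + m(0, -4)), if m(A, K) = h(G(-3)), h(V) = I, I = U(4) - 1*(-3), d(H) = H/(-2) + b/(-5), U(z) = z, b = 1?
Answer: -5319/5 ≈ -1063.8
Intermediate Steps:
G(j) = -3 + j
d(H) = -⅕ - H/2 (d(H) = H/(-2) + 1/(-5) = H*(-½) + 1*(-⅕) = -H/2 - ⅕ = -⅕ - H/2)
I = 7 (I = 4 - 1*(-3) = 4 + 3 = 7)
h(V) = 7
m(A, K) = 7
(197*d(0))*(20 + m(0, -4)) = (197*(-⅕ - ½*0))*(20 + 7) = (197*(-⅕ + 0))*27 = (197*(-⅕))*27 = -197/5*27 = -5319/5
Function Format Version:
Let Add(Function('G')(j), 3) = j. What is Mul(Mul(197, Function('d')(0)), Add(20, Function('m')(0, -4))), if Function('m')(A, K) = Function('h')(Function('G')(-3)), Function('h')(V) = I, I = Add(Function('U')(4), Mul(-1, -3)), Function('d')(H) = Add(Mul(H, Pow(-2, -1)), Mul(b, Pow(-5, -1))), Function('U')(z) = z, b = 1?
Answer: Rational(-5319, 5) ≈ -1063.8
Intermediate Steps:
Function('G')(j) = Add(-3, j)
Function('d')(H) = Add(Rational(-1, 5), Mul(Rational(-1, 2), H)) (Function('d')(H) = Add(Mul(H, Pow(-2, -1)), Mul(1, Pow(-5, -1))) = Add(Mul(H, Rational(-1, 2)), Mul(1, Rational(-1, 5))) = Add(Mul(Rational(-1, 2), H), Rational(-1, 5)) = Add(Rational(-1, 5), Mul(Rational(-1, 2), H)))
I = 7 (I = Add(4, Mul(-1, -3)) = Add(4, 3) = 7)
Function('h')(V) = 7
Function('m')(A, K) = 7
Mul(Mul(197, Function('d')(0)), Add(20, Function('m')(0, -4))) = Mul(Mul(197, Add(Rational(-1, 5), Mul(Rational(-1, 2), 0))), Add(20, 7)) = Mul(Mul(197, Add(Rational(-1, 5), 0)), 27) = Mul(Mul(197, Rational(-1, 5)), 27) = Mul(Rational(-197, 5), 27) = Rational(-5319, 5)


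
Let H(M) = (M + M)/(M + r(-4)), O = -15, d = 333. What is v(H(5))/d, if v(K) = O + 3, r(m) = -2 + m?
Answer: -4/111 ≈ -0.036036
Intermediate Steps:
H(M) = 2*M/(-6 + M) (H(M) = (M + M)/(M + (-2 - 4)) = (2*M)/(M - 6) = (2*M)/(-6 + M) = 2*M/(-6 + M))
v(K) = -12 (v(K) = -15 + 3 = -12)
v(H(5))/d = -12/333 = -12*1/333 = -4/111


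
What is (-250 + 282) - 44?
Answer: -12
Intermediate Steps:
(-250 + 282) - 44 = 32 - 44 = -12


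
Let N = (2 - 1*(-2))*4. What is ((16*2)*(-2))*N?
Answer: -1024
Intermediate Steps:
N = 16 (N = (2 + 2)*4 = 4*4 = 16)
((16*2)*(-2))*N = ((16*2)*(-2))*16 = (32*(-2))*16 = -64*16 = -1024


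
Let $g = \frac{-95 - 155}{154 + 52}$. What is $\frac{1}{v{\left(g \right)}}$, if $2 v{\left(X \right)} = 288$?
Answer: $\frac{1}{144} \approx 0.0069444$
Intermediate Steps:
$g = - \frac{125}{103}$ ($g = - \frac{250}{206} = \left(-250\right) \frac{1}{206} = - \frac{125}{103} \approx -1.2136$)
$v{\left(X \right)} = 144$ ($v{\left(X \right)} = \frac{1}{2} \cdot 288 = 144$)
$\frac{1}{v{\left(g \right)}} = \frac{1}{144}$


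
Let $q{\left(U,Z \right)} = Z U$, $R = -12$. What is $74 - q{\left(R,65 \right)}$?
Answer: $854$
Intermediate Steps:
$q{\left(U,Z \right)} = U Z$
$74 - q{\left(R,65 \right)} = 74 - \left(-12\right) 65 = 74 - -780 = 74 + 780 = 854$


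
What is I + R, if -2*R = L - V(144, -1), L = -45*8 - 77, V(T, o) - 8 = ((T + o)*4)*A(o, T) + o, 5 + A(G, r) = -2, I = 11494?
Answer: 9714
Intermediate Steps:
A(G, r) = -7 (A(G, r) = -5 - 2 = -7)
V(T, o) = 8 - 28*T - 27*o (V(T, o) = 8 + (((T + o)*4)*(-7) + o) = 8 + ((4*T + 4*o)*(-7) + o) = 8 + ((-28*T - 28*o) + o) = 8 + (-28*T - 27*o) = 8 - 28*T - 27*o)
L = -437 (L = -360 - 77 = -437)
R = -1780 (R = -(-437 - (8 - 28*144 - 27*(-1)))/2 = -(-437 - (8 - 4032 + 27))/2 = -(-437 - 1*(-3997))/2 = -(-437 + 3997)/2 = -1/2*3560 = -1780)
I + R = 11494 - 1780 = 9714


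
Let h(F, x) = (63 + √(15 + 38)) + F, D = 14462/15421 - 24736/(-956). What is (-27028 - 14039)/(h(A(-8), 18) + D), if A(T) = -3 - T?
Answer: -83030767815111246/190564760533939 + 875738457921951*√53/190564760533939 ≈ -402.25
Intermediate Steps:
D = 14117126/526517 (D = 14462*(1/15421) - 24736*(-1/956) = 2066/2203 + 6184/239 = 14117126/526517 ≈ 26.812)
h(F, x) = 63 + F + √53 (h(F, x) = (63 + √53) + F = 63 + F + √53)
(-27028 - 14039)/(h(A(-8), 18) + D) = (-27028 - 14039)/((63 + (-3 - 1*(-8)) + √53) + 14117126/526517) = -41067/((63 + (-3 + 8) + √53) + 14117126/526517) = -41067/((63 + 5 + √53) + 14117126/526517) = -41067/((68 + √53) + 14117126/526517) = -41067/(49920282/526517 + √53)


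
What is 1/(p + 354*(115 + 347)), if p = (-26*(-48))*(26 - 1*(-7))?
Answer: 1/204732 ≈ 4.8844e-6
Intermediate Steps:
p = 41184 (p = 1248*(26 + 7) = 1248*33 = 41184)
1/(p + 354*(115 + 347)) = 1/(41184 + 354*(115 + 347)) = 1/(41184 + 354*462) = 1/(41184 + 163548) = 1/204732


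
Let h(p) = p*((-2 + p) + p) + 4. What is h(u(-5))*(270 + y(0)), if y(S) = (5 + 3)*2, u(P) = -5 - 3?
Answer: 42328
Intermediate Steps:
u(P) = -8
y(S) = 16 (y(S) = 8*2 = 16)
h(p) = 4 + p*(-2 + 2*p) (h(p) = p*(-2 + 2*p) + 4 = 4 + p*(-2 + 2*p))
h(u(-5))*(270 + y(0)) = (4 - 2*(-8) + 2*(-8)**2)*(270 + 16) = (4 + 16 + 2*64)*286 = (4 + 16 + 128)*286 = 148*286 = 42328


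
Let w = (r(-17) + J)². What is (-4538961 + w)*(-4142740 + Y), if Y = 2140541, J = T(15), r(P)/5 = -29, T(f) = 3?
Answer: 9047530834603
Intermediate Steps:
r(P) = -145 (r(P) = 5*(-29) = -145)
J = 3
w = 20164 (w = (-145 + 3)² = (-142)² = 20164)
(-4538961 + w)*(-4142740 + Y) = (-4538961 + 20164)*(-4142740 + 2140541) = -4518797*(-2002199) = 9047530834603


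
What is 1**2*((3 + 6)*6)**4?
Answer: 8503056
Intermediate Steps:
1**2*((3 + 6)*6)**4 = 1*(9*6)**4 = 1*54**4 = 1*8503056 = 8503056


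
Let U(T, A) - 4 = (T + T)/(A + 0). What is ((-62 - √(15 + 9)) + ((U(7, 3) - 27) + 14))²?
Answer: 39817/9 + 796*√6/3 ≈ 5074.0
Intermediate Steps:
U(T, A) = 4 + 2*T/A (U(T, A) = 4 + (T + T)/(A + 0) = 4 + (2*T)/A = 4 + 2*T/A)
((-62 - √(15 + 9)) + ((U(7, 3) - 27) + 14))² = ((-62 - √(15 + 9)) + (((4 + 2*7/3) - 27) + 14))² = ((-62 - √24) + (((4 + 2*7*(⅓)) - 27) + 14))² = ((-62 - 2*√6) + (((4 + 14/3) - 27) + 14))² = ((-62 - 2*√6) + ((26/3 - 27) + 14))² = ((-62 - 2*√6) + (-55/3 + 14))² = ((-62 - 2*√6) - 13/3)² = (-199/3 - 2*√6)²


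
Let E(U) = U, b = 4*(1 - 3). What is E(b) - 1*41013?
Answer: -41021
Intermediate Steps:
b = -8 (b = 4*(-2) = -8)
E(b) - 1*41013 = -8 - 1*41013 = -8 - 41013 = -41021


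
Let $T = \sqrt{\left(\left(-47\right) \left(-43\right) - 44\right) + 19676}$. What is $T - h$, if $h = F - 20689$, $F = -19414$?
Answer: $40103 + \sqrt{21653} \approx 40250.0$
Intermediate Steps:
$h = -40103$ ($h = -19414 - 20689 = -40103$)
$T = \sqrt{21653}$ ($T = \sqrt{\left(2021 - 44\right) + 19676} = \sqrt{1977 + 19676} = \sqrt{21653} \approx 147.15$)
$T - h = \sqrt{21653} - -40103 = \sqrt{21653} + 40103 = 40103 + \sqrt{21653}$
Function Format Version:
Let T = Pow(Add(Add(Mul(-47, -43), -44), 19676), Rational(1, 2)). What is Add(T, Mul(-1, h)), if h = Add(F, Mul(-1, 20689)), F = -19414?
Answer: Add(40103, Pow(21653, Rational(1, 2))) ≈ 40250.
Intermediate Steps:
h = -40103 (h = Add(-19414, Mul(-1, 20689)) = Add(-19414, -20689) = -40103)
T = Pow(21653, Rational(1, 2)) (T = Pow(Add(Add(2021, -44), 19676), Rational(1, 2)) = Pow(Add(1977, 19676), Rational(1, 2)) = Pow(21653, Rational(1, 2)) ≈ 147.15)
Add(T, Mul(-1, h)) = Add(Pow(21653, Rational(1, 2)), Mul(-1, -40103)) = Add(Pow(21653, Rational(1, 2)), 40103) = Add(40103, Pow(21653, Rational(1, 2)))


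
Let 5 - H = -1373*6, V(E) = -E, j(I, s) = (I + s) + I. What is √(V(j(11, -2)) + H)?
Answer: √8223 ≈ 90.681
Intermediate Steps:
j(I, s) = s + 2*I
H = 8243 (H = 5 - (-1373)*6 = 5 - 1*(-8238) = 5 + 8238 = 8243)
√(V(j(11, -2)) + H) = √(-(-2 + 2*11) + 8243) = √(-(-2 + 22) + 8243) = √(-1*20 + 8243) = √(-20 + 8243) = √8223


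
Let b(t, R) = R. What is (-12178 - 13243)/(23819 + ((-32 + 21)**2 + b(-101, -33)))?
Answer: -25421/23907 ≈ -1.0633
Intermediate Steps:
(-12178 - 13243)/(23819 + ((-32 + 21)**2 + b(-101, -33))) = (-12178 - 13243)/(23819 + ((-32 + 21)**2 - 33)) = -25421/(23819 + ((-11)**2 - 33)) = -25421/(23819 + (121 - 33)) = -25421/(23819 + 88) = -25421/23907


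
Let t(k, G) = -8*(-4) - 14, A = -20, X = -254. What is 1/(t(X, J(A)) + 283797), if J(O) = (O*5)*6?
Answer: 1/283815 ≈ 3.5234e-6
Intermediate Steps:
J(O) = 30*O (J(O) = (5*O)*6 = 30*O)
t(k, G) = 18 (t(k, G) = 32 - 14 = 18)
1/(t(X, J(A)) + 283797) = 1/(18 + 283797) = 1/283815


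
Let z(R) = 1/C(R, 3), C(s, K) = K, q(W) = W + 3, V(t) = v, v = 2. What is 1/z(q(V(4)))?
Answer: 3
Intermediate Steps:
V(t) = 2
q(W) = 3 + W
z(R) = 1/3
1/z(q(V(4))) = 1/(1/3) = 3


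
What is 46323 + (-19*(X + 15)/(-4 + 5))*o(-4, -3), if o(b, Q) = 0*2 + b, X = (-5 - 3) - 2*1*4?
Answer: 46247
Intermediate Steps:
X = -16 (X = -8 - 2*4 = -8 - 8 = -16)
o(b, Q) = b (o(b, Q) = 0 + b = b)
46323 + (-19*(X + 15)/(-4 + 5))*o(-4, -3) = 46323 - 19*(-16 + 15)/(-4 + 5)*(-4) = 46323 - (-19)/1*(-4) = 46323 - (-19)*(-4) = 46323 - 19*(-1)*(-4) = 46323 + 19*(-4) = 46323 - 76 = 46247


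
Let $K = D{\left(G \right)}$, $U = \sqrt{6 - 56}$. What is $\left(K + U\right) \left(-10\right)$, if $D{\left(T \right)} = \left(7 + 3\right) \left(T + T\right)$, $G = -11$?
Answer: $2200 - 50 i \sqrt{2} \approx 2200.0 - 70.711 i$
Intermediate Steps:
$U = 5 i \sqrt{2}$ ($U = \sqrt{-50} = 5 i \sqrt{2} \approx 7.0711 i$)
$D{\left(T \right)} = 20 T$ ($D{\left(T \right)} = 10 \cdot 2 T = 20 T$)
$K = -220$ ($K = 20 \left(-11\right) = -220$)
$\left(K + U\right) \left(-10\right) = \left(-220 + 5 i \sqrt{2}\right) \left(-10\right) = 2200 - 50 i \sqrt{2}$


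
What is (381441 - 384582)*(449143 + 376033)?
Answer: -2591877816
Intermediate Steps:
(381441 - 384582)*(449143 + 376033) = -3141*825176 = -2591877816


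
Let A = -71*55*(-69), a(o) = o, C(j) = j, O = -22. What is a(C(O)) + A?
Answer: 269423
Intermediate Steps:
A = 269445 (A = -3905*(-69) = 269445)
a(C(O)) + A = -22 + 269445 = 269423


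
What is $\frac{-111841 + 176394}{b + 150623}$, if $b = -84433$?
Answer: $\frac{64553}{66190} \approx 0.97527$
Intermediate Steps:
$\frac{-111841 + 176394}{b + 150623} = \frac{-111841 + 176394}{-84433 + 150623} = \frac{64553}{66190}$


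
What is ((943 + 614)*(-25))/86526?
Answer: -4325/9614 ≈ -0.44986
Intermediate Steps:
((943 + 614)*(-25))/86526 = (1557*(-25))*(1/86526) = -38925*1/86526 = -4325/9614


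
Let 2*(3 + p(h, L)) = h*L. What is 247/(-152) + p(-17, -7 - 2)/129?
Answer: -363/344 ≈ -1.0552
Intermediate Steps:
p(h, L) = -3 + L*h/2 (p(h, L) = -3 + (h*L)/2 = -3 + (L*h)/2 = -3 + L*h/2)
247/(-152) + p(-17, -7 - 2)/129 = 247/(-152) + (-3 + (½)*(-7 - 2)*(-17))/129 = 247*(-1/152) + (-3 + (½)*(-9)*(-17))*(1/129) = -13/8 + (-3 + 153/2)*(1/129) = -13/8 + (147/2)*(1/129) = -13/8 + 49/86 = -363/344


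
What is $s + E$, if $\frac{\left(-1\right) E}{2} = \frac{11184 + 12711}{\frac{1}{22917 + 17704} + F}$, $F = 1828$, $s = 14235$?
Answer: $\frac{1055081337825}{74255189} \approx 14209.0$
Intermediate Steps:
$E = - \frac{1941277590}{74255189}$ ($E = - 2 \frac{11184 + 12711}{\frac{1}{22917 + 17704} + 1828} = - 2 \frac{23895}{\frac{1}{40621} + 1828} = - 2 \frac{23895}{\frac{74255189}{40621}} = - 2 \cdot 23895 \cdot \frac{40621}{74255189} = \left(-2\right) \frac{970638795}{74255189} = - \frac{1941277590}{74255189} \approx -26.143$)
$s + E = 14235 - \frac{1941277590}{74255189} = \frac{1055081337825}{74255189}$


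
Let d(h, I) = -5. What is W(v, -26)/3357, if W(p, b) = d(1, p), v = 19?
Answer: -5/3357 ≈ -0.0014894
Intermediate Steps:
W(p, b) = -5
W(v, -26)/3357 = -5/3357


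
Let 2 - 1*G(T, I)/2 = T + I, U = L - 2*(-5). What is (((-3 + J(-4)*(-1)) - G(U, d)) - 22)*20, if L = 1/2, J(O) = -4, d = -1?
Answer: -120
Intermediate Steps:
L = 1/2 ≈ 0.50000
U = 21/2 (U = 1/2 - 2*(-5) = 1/2 + 10 = 21/2 ≈ 10.500)
G(T, I) = 4 - 2*I - 2*T (G(T, I) = 4 - 2*(T + I) = 4 - 2*(I + T) = 4 + (-2*I - 2*T) = 4 - 2*I - 2*T)
(((-3 + J(-4)*(-1)) - G(U, d)) - 22)*20 = (((-3 - 4*(-1)) - (4 - 2*(-1) - 2*21/2)) - 22)*20 = (((-3 + 4) - (4 + 2 - 21)) - 22)*20 = ((1 - 1*(-15)) - 22)*20 = ((1 + 15) - 22)*20 = (16 - 22)*20 = -6*20 = -120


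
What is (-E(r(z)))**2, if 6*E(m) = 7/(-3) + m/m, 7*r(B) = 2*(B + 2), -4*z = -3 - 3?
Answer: 4/81 ≈ 0.049383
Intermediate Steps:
z = 3/2 (z = -(-3 - 3)/4 = -1/4*(-6) = 3/2 ≈ 1.5000)
r(B) = 4/7 + 2*B/7 (r(B) = (2*(B + 2))/7 = (2*(2 + B))/7 = (4 + 2*B)/7 = 4/7 + 2*B/7)
E(m) = -2/9 (E(m) = (7/(-3) + m/m)/6 = (7*(-1/3) + 1)/6 = (-7/3 + 1)/6 = (1/6)*(-4/3) = -2/9)
(-E(r(z)))**2 = (-1*(-2/9))**2 = (2/9)**2 = 4/81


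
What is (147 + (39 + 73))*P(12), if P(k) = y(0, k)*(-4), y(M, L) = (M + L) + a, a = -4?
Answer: -8288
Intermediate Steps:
y(M, L) = -4 + L + M (y(M, L) = (M + L) - 4 = (L + M) - 4 = -4 + L + M)
P(k) = 16 - 4*k (P(k) = (-4 + k + 0)*(-4) = (-4 + k)*(-4) = 16 - 4*k)
(147 + (39 + 73))*P(12) = (147 + (39 + 73))*(16 - 4*12) = (147 + 112)*(16 - 48) = 259*(-32) = -8288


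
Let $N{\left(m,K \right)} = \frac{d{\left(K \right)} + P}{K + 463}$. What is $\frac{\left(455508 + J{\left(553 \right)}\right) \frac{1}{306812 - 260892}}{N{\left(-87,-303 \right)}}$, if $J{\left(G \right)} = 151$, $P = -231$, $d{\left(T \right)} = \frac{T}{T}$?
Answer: $- \frac{455659}{66010} \approx -6.9029$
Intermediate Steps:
$d{\left(T \right)} = 1$
$N{\left(m,K \right)} = - \frac{230}{463 + K}$ ($N{\left(m,K \right)} = \frac{1 - 231}{K + 463} = - \frac{230}{463 + K}$)
$\frac{\left(455508 + J{\left(553 \right)}\right) \frac{1}{306812 - 260892}}{N{\left(-87,-303 \right)}} = \frac{\left(455508 + 151\right) \frac{1}{306812 - 260892}}{\left(-230\right) \frac{1}{463 - 303}} = \frac{455659 \cdot \frac{1}{45920}}{\left(-230\right) \frac{1}{160}} = \frac{455659}{45920 \left(- \frac{23}{16}\right)} = \frac{455659}{45920} \left(- \frac{16}{23}\right) = - \frac{455659}{66010}$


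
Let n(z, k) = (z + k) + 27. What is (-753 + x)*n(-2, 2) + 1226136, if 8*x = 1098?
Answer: 4838043/4 ≈ 1.2095e+6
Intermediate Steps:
x = 549/4 (x = (⅛)*1098 = 549/4 ≈ 137.25)
n(z, k) = 27 + k + z (n(z, k) = (k + z) + 27 = 27 + k + z)
(-753 + x)*n(-2, 2) + 1226136 = (-753 + 549/4)*(27 + 2 - 2) + 1226136 = -2463/4*27 + 1226136 = -66501/4 + 1226136 = 4838043/4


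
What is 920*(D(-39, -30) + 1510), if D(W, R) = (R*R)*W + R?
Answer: -30930400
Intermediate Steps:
D(W, R) = R + W*R**2 (D(W, R) = R**2*W + R = W*R**2 + R = R + W*R**2)
920*(D(-39, -30) + 1510) = 920*(-30*(1 - 30*(-39)) + 1510) = 920*(-30*(1 + 1170) + 1510) = 920*(-30*1171 + 1510) = 920*(-35130 + 1510) = 920*(-33620) = -30930400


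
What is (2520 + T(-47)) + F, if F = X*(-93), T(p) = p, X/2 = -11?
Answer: 4519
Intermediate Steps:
X = -22 (X = 2*(-11) = -22)
F = 2046 (F = -22*(-93) = 2046)
(2520 + T(-47)) + F = (2520 - 47) + 2046 = 2473 + 2046 = 4519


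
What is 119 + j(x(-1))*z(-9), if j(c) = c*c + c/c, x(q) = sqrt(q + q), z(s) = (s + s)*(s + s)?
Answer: -205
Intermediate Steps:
z(s) = 4*s**2 (z(s) = (2*s)*(2*s) = 4*s**2)
x(q) = sqrt(2)*sqrt(q) (x(q) = sqrt(2*q) = sqrt(2)*sqrt(q))
j(c) = 1 + c**2 (j(c) = c**2 + 1 = 1 + c**2)
119 + j(x(-1))*z(-9) = 119 + (1 + (sqrt(2)*sqrt(-1))**2)*(4*(-9)**2) = 119 + (1 + (sqrt(2)*I)**2)*(4*81) = 119 + (1 + (I*sqrt(2))**2)*324 = 119 + (1 - 2)*324 = 119 - 1*324 = 119 - 324 = -205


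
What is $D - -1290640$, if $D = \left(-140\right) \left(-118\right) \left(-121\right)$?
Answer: $-708280$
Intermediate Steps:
$D = -1998920$ ($D = 16520 \left(-121\right) = -1998920$)
$D - -1290640 = -1998920 - -1290640 = -1998920 + 1290640 = -708280$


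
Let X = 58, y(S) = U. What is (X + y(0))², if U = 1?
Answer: 3481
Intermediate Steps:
y(S) = 1
(X + y(0))² = (58 + 1)² = 59² = 3481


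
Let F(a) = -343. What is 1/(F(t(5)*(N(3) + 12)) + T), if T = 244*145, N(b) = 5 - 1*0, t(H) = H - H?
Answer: 1/35037 ≈ 2.8541e-5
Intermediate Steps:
t(H) = 0
N(b) = 5 (N(b) = 5 + 0 = 5)
T = 35380
1/(F(t(5)*(N(3) + 12)) + T) = 1/(-343 + 35380) = 1/35037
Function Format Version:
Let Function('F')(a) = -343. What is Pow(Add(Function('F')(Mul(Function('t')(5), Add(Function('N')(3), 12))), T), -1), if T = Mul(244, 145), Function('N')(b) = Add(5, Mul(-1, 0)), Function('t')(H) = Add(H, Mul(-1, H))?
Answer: Rational(1, 35037) ≈ 2.8541e-5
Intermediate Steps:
Function('t')(H) = 0
Function('N')(b) = 5 (Function('N')(b) = Add(5, 0) = 5)
T = 35380
Pow(Add(Function('F')(Mul(Function('t')(5), Add(Function('N')(3), 12))), T), -1) = Pow(Add(-343, 35380), -1) = Pow(35037, -1) = Rational(1, 35037)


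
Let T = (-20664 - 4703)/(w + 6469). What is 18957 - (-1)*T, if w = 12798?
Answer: 365219152/19267 ≈ 18956.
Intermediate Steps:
T = -25367/19267 (T = (-20664 - 4703)/(12798 + 6469) = -25367/19267 ≈ -1.3166)
18957 - (-1)*T = 18957 - (-1)*(-25367)/19267 = 18957 - 1*25367/19267 = 18957 - 25367/19267 = 365219152/19267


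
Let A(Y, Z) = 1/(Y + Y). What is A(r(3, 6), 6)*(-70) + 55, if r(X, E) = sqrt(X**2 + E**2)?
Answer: 55 - 7*sqrt(5)/3 ≈ 49.783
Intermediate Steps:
r(X, E) = sqrt(E**2 + X**2)
A(Y, Z) = 1/(2*Y)
A(r(3, 6), 6)*(-70) + 55 = (1/(2*(sqrt(6**2 + 3**2))))*(-70) + 55 = (1/(2*(sqrt(36 + 9))))*(-70) + 55 = (1/(2*(sqrt(45))))*(-70) + 55 = (1/(2*((3*sqrt(5)))))*(-70) + 55 = ((sqrt(5)/15)/2)*(-70) + 55 = (sqrt(5)/30)*(-70) + 55 = -7*sqrt(5)/3 + 55 = 55 - 7*sqrt(5)/3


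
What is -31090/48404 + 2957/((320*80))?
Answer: -163193343/309785600 ≈ -0.52679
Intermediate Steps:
-31090/48404 + 2957/((320*80)) = -31090*1/48404 + 2957/25600 = -15545/24202 + 2957*(1/25600) = -15545/24202 + 2957/25600 = -163193343/309785600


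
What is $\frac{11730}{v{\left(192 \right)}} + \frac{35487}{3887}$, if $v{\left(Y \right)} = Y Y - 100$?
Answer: $\frac{51932253}{5496218} \approx 9.4487$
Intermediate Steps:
$v{\left(Y \right)} = -100 + Y^{2}$ ($v{\left(Y \right)} = Y^{2} - 100 = -100 + Y^{2}$)
$\frac{11730}{v{\left(192 \right)}} + \frac{35487}{3887} = \frac{11730}{-100 + 192^{2}} + \frac{35487}{3887} = \frac{11730}{-100 + 36864} + 35487 \cdot \frac{1}{3887} = \frac{11730}{36764} + \frac{35487}{3887} = 11730 \cdot \frac{1}{36764} + \frac{35487}{3887} = \frac{5865}{18382} + \frac{35487}{3887} = \frac{51932253}{5496218}$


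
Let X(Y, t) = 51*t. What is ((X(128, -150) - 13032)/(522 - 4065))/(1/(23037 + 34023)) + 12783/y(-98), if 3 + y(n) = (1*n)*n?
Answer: 3776776212363/11338781 ≈ 3.3309e+5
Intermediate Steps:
y(n) = -3 + n**2 (y(n) = -3 + (1*n)*n = -3 + n*n = -3 + n**2)
((X(128, -150) - 13032)/(522 - 4065))/(1/(23037 + 34023)) + 12783/y(-98) = ((51*(-150) - 13032)/(522 - 4065))/(1/(23037 + 34023)) + 12783/(-3 + (-98)**2) = ((-7650 - 13032)/(-3543))/(1/57060) + 12783/(-3 + 9604) = (-20682*(-1/3543))/(1/57060) + 12783/9601 = (6894/1181)*57060 + 12783*(1/9601) = 393371640/1181 + 12783/9601 = 3776776212363/11338781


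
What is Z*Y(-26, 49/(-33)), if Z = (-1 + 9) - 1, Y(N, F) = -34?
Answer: -238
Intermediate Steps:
Z = 7 (Z = 8 - 1 = 7)
Z*Y(-26, 49/(-33)) = 7*(-34) = -238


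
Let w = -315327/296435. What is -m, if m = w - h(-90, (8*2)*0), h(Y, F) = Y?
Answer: -26363823/296435 ≈ -88.936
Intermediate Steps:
w = -315327/296435 (w = -315327*1/296435 = -315327/296435 ≈ -1.0637)
m = 26363823/296435 (m = -315327/296435 - 1*(-90) = -315327/296435 + 90 = 26363823/296435 ≈ 88.936)
-m = -1*26363823/296435 = -26363823/296435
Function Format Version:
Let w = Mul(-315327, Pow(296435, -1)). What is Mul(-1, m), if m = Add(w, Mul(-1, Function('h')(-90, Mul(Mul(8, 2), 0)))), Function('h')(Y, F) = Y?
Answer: Rational(-26363823, 296435) ≈ -88.936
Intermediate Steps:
w = Rational(-315327, 296435) (w = Mul(-315327, Rational(1, 296435)) = Rational(-315327, 296435) ≈ -1.0637)
m = Rational(26363823, 296435) (m = Add(Rational(-315327, 296435), Mul(-1, -90)) = Add(Rational(-315327, 296435), 90) = Rational(26363823, 296435) ≈ 88.936)
Mul(-1, m) = Mul(-1, Rational(26363823, 296435)) = Rational(-26363823, 296435)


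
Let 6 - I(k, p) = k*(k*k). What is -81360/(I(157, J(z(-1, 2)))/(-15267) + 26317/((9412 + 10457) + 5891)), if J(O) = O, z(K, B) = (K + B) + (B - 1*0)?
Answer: -4571013081600/14298581537 ≈ -319.68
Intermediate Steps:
z(K, B) = K + 2*B (z(K, B) = (B + K) + (B + 0) = (B + K) + B = K + 2*B)
I(k, p) = 6 - k**3 (I(k, p) = 6 - k*k*k = 6 - k*k**2 = 6 - k**3)
-81360/(I(157, J(z(-1, 2)))/(-15267) + 26317/((9412 + 10457) + 5891)) = -81360/((6 - 1*157**3)/(-15267) + 26317/((9412 + 10457) + 5891)) = -81360/((6 - 1*3869893)*(-1/15267) + 26317/(19869 + 5891)) = -81360/((6 - 3869893)*(-1/15267) + 26317/25760) = -81360/(-3869887*(-1/15267) + 26317*(1/25760)) = -81360/(552841/2181 + 26317/25760) = -81360/14298581537/56182560 = -81360*56182560/14298581537 = -4571013081600/14298581537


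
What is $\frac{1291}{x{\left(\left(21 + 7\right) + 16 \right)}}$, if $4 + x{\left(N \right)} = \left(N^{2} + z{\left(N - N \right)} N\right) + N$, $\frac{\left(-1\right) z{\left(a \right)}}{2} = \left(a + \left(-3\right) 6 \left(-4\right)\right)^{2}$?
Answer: $- \frac{1291}{454216} \approx -0.0028423$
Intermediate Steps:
$z{\left(a \right)} = - 2 \left(72 + a\right)^{2}$ ($z{\left(a \right)} = - 2 \left(a + \left(-3\right) 6 \left(-4\right)\right)^{2} = - 2 \left(a - -72\right)^{2} = - 2 \left(a + 72\right)^{2} = - 2 \left(72 + a\right)^{2}$)
$x{\left(N \right)} = -4 + N^{2} - 10367 N$ ($x{\left(N \right)} = -4 + \left(\left(N^{2} + - 2 \left(72 + \left(N - N\right)\right)^{2} N\right) + N\right) = -4 + \left(\left(N^{2} + - 2 \left(72 + 0\right)^{2} N\right) + N\right) = -4 + \left(\left(N^{2} + - 2 \cdot 72^{2} N\right) + N\right) = -4 + \left(\left(N^{2} + \left(-2\right) 5184 N\right) + N\right) = -4 + \left(\left(N^{2} - 10368 N\right) + N\right) = -4 + \left(N^{2} - 10367 N\right) = -4 + N^{2} - 10367 N$)
$\frac{1291}{x{\left(\left(21 + 7\right) + 16 \right)}} = \frac{1291}{-4 + \left(\left(21 + 7\right) + 16\right)^{2} - 10367 \left(\left(21 + 7\right) + 16\right)} = \frac{1291}{-4 + \left(28 + 16\right)^{2} - 10367 \left(28 + 16\right)} = \frac{1291}{-4 + 44^{2} - 456148} = \frac{1291}{-4 + 1936 - 456148} = \frac{1291}{-454216} = 1291 \left(- \frac{1}{454216}\right) = - \frac{1291}{454216}$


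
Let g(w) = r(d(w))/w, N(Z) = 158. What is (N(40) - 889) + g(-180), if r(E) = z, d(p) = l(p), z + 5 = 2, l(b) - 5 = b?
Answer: -43859/60 ≈ -730.98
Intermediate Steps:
l(b) = 5 + b
z = -3 (z = -5 + 2 = -3)
d(p) = 5 + p
r(E) = -3
g(w) = -3/w
(N(40) - 889) + g(-180) = (158 - 889) - 3/(-180) = -731 - 3*(-1/180) = -731 + 1/60 = -43859/60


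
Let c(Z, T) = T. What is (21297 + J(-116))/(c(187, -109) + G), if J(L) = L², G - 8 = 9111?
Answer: 34753/9010 ≈ 3.8572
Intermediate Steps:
G = 9119 (G = 8 + 9111 = 9119)
(21297 + J(-116))/(c(187, -109) + G) = (21297 + (-116)²)/(-109 + 9119) = (21297 + 13456)/9010 = 34753*(1/9010) = 34753/9010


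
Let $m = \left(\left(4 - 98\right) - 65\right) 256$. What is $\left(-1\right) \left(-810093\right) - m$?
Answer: $850797$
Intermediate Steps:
$m = -40704$ ($m = \left(\left(4 - 98\right) - 65\right) 256 = \left(-94 - 65\right) 256 = \left(-159\right) 256 = -40704$)
$\left(-1\right) \left(-810093\right) - m = \left(-1\right) \left(-810093\right) - -40704 = 810093 + 40704 = 850797$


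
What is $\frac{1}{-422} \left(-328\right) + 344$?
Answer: $\frac{72748}{211} \approx 344.78$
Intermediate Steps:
$\frac{1}{-422} \left(-328\right) + 344 = \left(- \frac{1}{422}\right) \left(-328\right) + 344 = \frac{164}{211} + 344 = \frac{72748}{211}$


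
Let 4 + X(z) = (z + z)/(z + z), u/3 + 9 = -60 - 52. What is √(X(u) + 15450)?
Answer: √15447 ≈ 124.29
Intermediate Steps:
u = -363 (u = -27 + 3*(-60 - 52) = -27 + 3*(-112) = -27 - 336 = -363)
X(z) = -3 (X(z) = -4 + (z + z)/(z + z) = -4 + (2*z)/((2*z)) = -4 + (2*z)*(1/(2*z)) = -4 + 1 = -3)
√(X(u) + 15450) = √(-3 + 15450) = √15447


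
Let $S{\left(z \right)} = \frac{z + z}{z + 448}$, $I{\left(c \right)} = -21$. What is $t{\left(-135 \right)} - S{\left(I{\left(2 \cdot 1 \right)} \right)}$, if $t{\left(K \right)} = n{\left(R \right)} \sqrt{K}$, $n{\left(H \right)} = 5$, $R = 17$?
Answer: $\frac{6}{61} + 15 i \sqrt{15} \approx 0.098361 + 58.095 i$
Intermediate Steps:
$S{\left(z \right)} = \frac{2 z}{448 + z}$
$t{\left(K \right)} = 5 \sqrt{K}$
$t{\left(-135 \right)} - S{\left(I{\left(2 \cdot 1 \right)} \right)} = 5 \sqrt{-135} - 2 \left(-21\right) \frac{1}{448 - 21} = 5 \cdot 3 i \sqrt{15} - 2 \left(-21\right) \frac{1}{427} = 15 i \sqrt{15} - 2 \left(-21\right) \frac{1}{427} = 15 i \sqrt{15} - - \frac{6}{61} = 15 i \sqrt{15} + \frac{6}{61} = \frac{6}{61} + 15 i \sqrt{15}$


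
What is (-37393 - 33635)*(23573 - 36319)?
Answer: 905322888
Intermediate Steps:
(-37393 - 33635)*(23573 - 36319) = -71028*(-12746) = 905322888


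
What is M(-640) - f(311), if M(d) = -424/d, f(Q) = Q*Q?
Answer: -7737627/80 ≈ -96720.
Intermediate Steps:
f(Q) = Q²
M(-640) - f(311) = -424/(-640) - 1*311² = -424*(-1/640) - 1*96721 = 53/80 - 96721 = -7737627/80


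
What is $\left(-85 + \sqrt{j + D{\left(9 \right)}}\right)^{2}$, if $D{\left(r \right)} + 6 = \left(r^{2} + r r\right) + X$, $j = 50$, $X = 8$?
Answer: $\left(85 - \sqrt{214}\right)^{2} \approx 4952.1$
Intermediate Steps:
$D{\left(r \right)} = 2 + 2 r^{2}$ ($D{\left(r \right)} = -6 + \left(\left(r^{2} + r r\right) + 8\right) = -6 + \left(\left(r^{2} + r^{2}\right) + 8\right) = -6 + \left(2 r^{2} + 8\right) = -6 + \left(8 + 2 r^{2}\right) = 2 + 2 r^{2}$)
$\left(-85 + \sqrt{j + D{\left(9 \right)}}\right)^{2} = \left(-85 + \sqrt{50 + \left(2 + 2 \cdot 9^{2}\right)}\right)^{2} = \left(-85 + \sqrt{50 + \left(2 + 2 \cdot 81\right)}\right)^{2} = \left(-85 + \sqrt{50 + \left(2 + 162\right)}\right)^{2} = \left(-85 + \sqrt{50 + 164}\right)^{2} = \left(-85 + \sqrt{214}\right)^{2}$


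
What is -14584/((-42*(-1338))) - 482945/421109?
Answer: -8320257719/5916160341 ≈ -1.4064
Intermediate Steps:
-14584/((-42*(-1338))) - 482945/421109 = -14584/56196 - 482945*1/421109 = -14584*1/56196 - 482945/421109 = -3646/14049 - 482945/421109 = -8320257719/5916160341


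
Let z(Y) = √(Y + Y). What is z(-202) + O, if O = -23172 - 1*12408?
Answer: -35580 + 2*I*√101 ≈ -35580.0 + 20.1*I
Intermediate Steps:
z(Y) = √2*√Y (z(Y) = √(2*Y) = √2*√Y)
O = -35580 (O = -23172 - 12408 = -35580)
z(-202) + O = √2*√(-202) - 35580 = √2*(I*√202) - 35580 = 2*I*√101 - 35580 = -35580 + 2*I*√101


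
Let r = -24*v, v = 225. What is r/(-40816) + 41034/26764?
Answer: 28427646/17068741 ≈ 1.6655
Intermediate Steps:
r = -5400 (r = -24*225 = -5400)
r/(-40816) + 41034/26764 = -5400/(-40816) + 41034/26764 = -5400*(-1/40816) + 41034*(1/26764) = 675/5102 + 20517/13382 = 28427646/17068741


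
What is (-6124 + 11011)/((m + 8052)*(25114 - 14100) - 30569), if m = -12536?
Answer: -4887/49417345 ≈ -9.8892e-5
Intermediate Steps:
(-6124 + 11011)/((m + 8052)*(25114 - 14100) - 30569) = (-6124 + 11011)/((-12536 + 8052)*(25114 - 14100) - 30569) = 4887/(-4484*11014 - 30569) = 4887/(-49386776 - 30569) = 4887/(-49417345) = 4887*(-1/49417345) = -4887/49417345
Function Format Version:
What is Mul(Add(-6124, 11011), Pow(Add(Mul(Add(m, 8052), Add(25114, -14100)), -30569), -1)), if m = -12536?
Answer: Rational(-4887, 49417345) ≈ -9.8892e-5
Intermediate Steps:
Mul(Add(-6124, 11011), Pow(Add(Mul(Add(m, 8052), Add(25114, -14100)), -30569), -1)) = Mul(Add(-6124, 11011), Pow(Add(Mul(Add(-12536, 8052), Add(25114, -14100)), -30569), -1)) = Mul(4887, Pow(Add(Mul(-4484, 11014), -30569), -1)) = Mul(4887, Pow(Add(-49386776, -30569), -1)) = Mul(4887, Pow(-49417345, -1)) = Mul(4887, Rational(-1, 49417345)) = Rational(-4887, 49417345)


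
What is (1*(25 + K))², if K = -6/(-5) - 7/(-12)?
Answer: 2582449/3600 ≈ 717.35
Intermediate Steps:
K = 107/60 (K = -6*(-⅕) - 7*(-1/12) = 6/5 + 7/12 = 107/60 ≈ 1.7833)
(1*(25 + K))² = (1*(25 + 107/60))² = (1*(1607/60))² = (1607/60)² = 2582449/3600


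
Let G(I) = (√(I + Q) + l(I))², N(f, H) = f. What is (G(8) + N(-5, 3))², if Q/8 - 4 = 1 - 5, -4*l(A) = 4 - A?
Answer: 48 + 32*√2 ≈ 93.255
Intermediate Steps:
l(A) = -1 + A/4 (l(A) = -(4 - A)/4 = -1 + A/4)
Q = 0 (Q = 32 + 8*(1 - 5) = 32 + 8*(-4) = 32 - 32 = 0)
G(I) = (-1 + √I + I/4)² (G(I) = (√(I + 0) + (-1 + I/4))² = (√I + (-1 + I/4))² = (-1 + √I + I/4)²)
(G(8) + N(-5, 3))² = ((-4 + 8 + 4*√8)²/16 - 5)² = ((-4 + 8 + 4*(2*√2))²/16 - 5)² = ((-4 + 8 + 8*√2)²/16 - 5)² = ((4 + 8*√2)²/16 - 5)² = (-5 + (4 + 8*√2)²/16)²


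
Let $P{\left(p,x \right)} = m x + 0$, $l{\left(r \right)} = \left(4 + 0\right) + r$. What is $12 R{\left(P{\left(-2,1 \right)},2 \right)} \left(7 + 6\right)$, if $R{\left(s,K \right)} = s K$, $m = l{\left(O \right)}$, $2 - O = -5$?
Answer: $3432$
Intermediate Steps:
$O = 7$ ($O = 2 - -5 = 2 + 5 = 7$)
$l{\left(r \right)} = 4 + r$
$m = 11$ ($m = 4 + 7 = 11$)
$P{\left(p,x \right)} = 11 x$ ($P{\left(p,x \right)} = 11 x + 0 = 11 x$)
$R{\left(s,K \right)} = K s$
$12 R{\left(P{\left(-2,1 \right)},2 \right)} \left(7 + 6\right) = 12 \cdot 2 \cdot 11 \cdot 1 \left(7 + 6\right) = 12 \cdot 2 \cdot 11 \cdot 13 = 12 \cdot 22 \cdot 13 = 264 \cdot 13 = 3432$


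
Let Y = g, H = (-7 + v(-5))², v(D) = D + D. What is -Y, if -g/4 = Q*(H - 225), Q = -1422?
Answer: -364032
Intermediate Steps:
v(D) = 2*D
H = 289 (H = (-7 + 2*(-5))² = (-7 - 10)² = (-17)² = 289)
g = 364032 (g = -(-5688)*(289 - 225) = -(-5688)*64 = -4*(-91008) = 364032)
Y = 364032
-Y = -1*364032 = -364032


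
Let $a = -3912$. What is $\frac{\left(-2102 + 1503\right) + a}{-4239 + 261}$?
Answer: $\frac{347}{306} \approx 1.134$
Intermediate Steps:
$\frac{\left(-2102 + 1503\right) + a}{-4239 + 261} = \frac{\left(-2102 + 1503\right) - 3912}{-4239 + 261} = \frac{-599 - 3912}{-3978} = \left(-4511\right) \left(- \frac{1}{3978}\right) = \frac{347}{306}$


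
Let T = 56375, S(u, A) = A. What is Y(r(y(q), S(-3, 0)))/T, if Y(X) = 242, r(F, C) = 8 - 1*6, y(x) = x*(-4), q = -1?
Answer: 22/5125 ≈ 0.0042927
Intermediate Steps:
y(x) = -4*x
r(F, C) = 2 (r(F, C) = 8 - 6 = 2)
Y(r(y(q), S(-3, 0)))/T = 242/56375 = 242*(1/56375) = 22/5125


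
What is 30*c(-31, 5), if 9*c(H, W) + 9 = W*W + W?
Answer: 70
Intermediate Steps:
c(H, W) = -1 + W/9 + W**2/9 (c(H, W) = -1 + (W*W + W)/9 = -1 + (W**2 + W)/9 = -1 + (W + W**2)/9 = -1 + (W/9 + W**2/9) = -1 + W/9 + W**2/9)
30*c(-31, 5) = 30*(-1 + (1/9)*5 + (1/9)*5**2) = 30*(-1 + 5/9 + (1/9)*25) = 30*(-1 + 5/9 + 25/9) = 30*(7/3) = 70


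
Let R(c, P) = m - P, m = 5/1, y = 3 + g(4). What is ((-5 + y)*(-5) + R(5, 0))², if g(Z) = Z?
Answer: 25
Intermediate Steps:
y = 7 (y = 3 + 4 = 7)
m = 5 (m = 5*1 = 5)
R(c, P) = 5 - P
((-5 + y)*(-5) + R(5, 0))² = ((-5 + 7)*(-5) + (5 - 1*0))² = (2*(-5) + (5 + 0))² = (-10 + 5)² = (-5)² = 25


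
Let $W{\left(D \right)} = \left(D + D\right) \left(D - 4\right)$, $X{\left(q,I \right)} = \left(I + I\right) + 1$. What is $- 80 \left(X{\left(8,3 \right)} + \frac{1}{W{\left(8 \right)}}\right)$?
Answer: $- \frac{2245}{4} \approx -561.25$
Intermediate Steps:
$X{\left(q,I \right)} = 1 + 2 I$ ($X{\left(q,I \right)} = 2 I + 1 = 1 + 2 I$)
$W{\left(D \right)} = 2 D \left(-4 + D\right)$
$- 80 \left(X{\left(8,3 \right)} + \frac{1}{W{\left(8 \right)}}\right) = - 80 \left(\left(1 + 2 \cdot 3\right) + \frac{1}{2 \cdot 8 \left(-4 + 8\right)}\right) = - 80 \left(\left(1 + 6\right) + \frac{1}{2 \cdot 8 \cdot 4}\right) = - 80 \left(7 + \frac{1}{64}\right) = \left(-80\right) \frac{449}{64} = - \frac{2245}{4}$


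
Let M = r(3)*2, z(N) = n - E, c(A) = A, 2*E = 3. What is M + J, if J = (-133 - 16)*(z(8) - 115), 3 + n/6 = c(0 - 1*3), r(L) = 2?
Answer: 45453/2 ≈ 22727.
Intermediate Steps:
E = 3/2 (E = (½)*3 = 3/2 ≈ 1.5000)
n = -36 (n = -18 + 6*(0 - 1*3) = -18 + 6*(0 - 3) = -18 + 6*(-3) = -18 - 18 = -36)
z(N) = -75/2 (z(N) = -36 - 1*3/2 = -36 - 3/2 = -75/2)
J = 45445/2 (J = (-133 - 16)*(-75/2 - 115) = -149*(-305/2) = 45445/2 ≈ 22723.)
M = 4 (M = 2*2 = 4)
M + J = 4 + 45445/2 = 45453/2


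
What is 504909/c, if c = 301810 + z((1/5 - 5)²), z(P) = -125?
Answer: 504909/301685 ≈ 1.6736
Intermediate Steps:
c = 301685 (c = 301810 - 125 = 301685)
504909/c = 504909/301685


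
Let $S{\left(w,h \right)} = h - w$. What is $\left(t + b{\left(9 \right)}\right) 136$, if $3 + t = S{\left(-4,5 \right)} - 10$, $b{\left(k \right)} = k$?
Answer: $680$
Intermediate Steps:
$t = -4$ ($t = -3 + \left(\left(5 - -4\right) - 10\right) = -3 + \left(\left(5 + 4\right) - 10\right) = -3 + \left(9 - 10\right) = -3 - 1 = -4$)
$\left(t + b{\left(9 \right)}\right) 136 = \left(-4 + 9\right) 136 = 5 \cdot 136 = 680$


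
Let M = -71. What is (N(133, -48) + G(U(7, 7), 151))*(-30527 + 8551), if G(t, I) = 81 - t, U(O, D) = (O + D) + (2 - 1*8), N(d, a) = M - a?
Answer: -1098800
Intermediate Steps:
N(d, a) = -71 - a
U(O, D) = -6 + D + O (U(O, D) = (D + O) + (2 - 8) = (D + O) - 6 = -6 + D + O)
(N(133, -48) + G(U(7, 7), 151))*(-30527 + 8551) = ((-71 - 1*(-48)) + (81 - (-6 + 7 + 7)))*(-30527 + 8551) = ((-71 + 48) + (81 - 1*8))*(-21976) = (-23 + (81 - 8))*(-21976) = (-23 + 73)*(-21976) = 50*(-21976) = -1098800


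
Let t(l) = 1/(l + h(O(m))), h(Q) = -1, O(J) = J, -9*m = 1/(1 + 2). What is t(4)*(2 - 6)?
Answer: -4/3 ≈ -1.3333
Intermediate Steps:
m = -1/27 (m = -1/(9*(1 + 2)) = -1/9/3 = -1/9*1/3 = -1/27 ≈ -0.037037)
t(l) = 1/(-1 + l) (t(l) = 1/(l - 1) = 1/(-1 + l))
t(4)*(2 - 6) = (2 - 6)/(-1 + 4) = -4/3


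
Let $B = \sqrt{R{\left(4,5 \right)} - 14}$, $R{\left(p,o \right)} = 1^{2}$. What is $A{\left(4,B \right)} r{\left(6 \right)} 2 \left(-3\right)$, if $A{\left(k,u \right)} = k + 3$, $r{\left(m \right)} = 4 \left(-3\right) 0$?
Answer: $0$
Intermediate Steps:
$R{\left(p,o \right)} = 1$
$r{\left(m \right)} = 0$ ($r{\left(m \right)} = \left(-12\right) 0 = 0$)
$B = i \sqrt{13}$ ($B = \sqrt{1 - 14} = \sqrt{-13} = i \sqrt{13} \approx 3.6056 i$)
$A{\left(k,u \right)} = 3 + k$
$A{\left(4,B \right)} r{\left(6 \right)} 2 \left(-3\right) = \left(3 + 4\right) 0 \cdot 2 \left(-3\right) = 7 \cdot 0 \left(-3\right) = 7 \cdot 0 = 0$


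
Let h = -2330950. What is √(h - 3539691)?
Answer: 7*I*√119809 ≈ 2422.9*I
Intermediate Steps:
√(h - 3539691) = √(-2330950 - 3539691) = √(-5870641) = 7*I*√119809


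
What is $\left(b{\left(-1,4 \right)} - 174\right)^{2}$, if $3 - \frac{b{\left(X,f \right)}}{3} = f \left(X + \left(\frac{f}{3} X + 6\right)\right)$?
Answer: $43681$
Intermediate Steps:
$b{\left(X,f \right)} = 9 - 3 f \left(6 + X + \frac{X f}{3}\right)$ ($b{\left(X,f \right)} = 9 - 3 f \left(X + \left(\frac{f}{3} X + 6\right)\right) = 9 - 3 f \left(X + \left(\frac{X f}{3} + 6\right)\right) = 9 - 3 f \left(X + \left(6 + \frac{X f}{3}\right)\right) = 9 - 3 f \left(6 + X + \frac{X f}{3}\right)$)
$\left(b{\left(-1,4 \right)} - 174\right)^{2} = \left(\left(9 - 72 - - 4^{2} - \left(-3\right) 4\right) - 174\right)^{2} = \left(\left(9 - 72 - \left(-1\right) 16 + 12\right) - 174\right)^{2} = \left(\left(9 - 72 + 16 + 12\right) - 174\right)^{2} = \left(-35 - 174\right)^{2} = \left(-209\right)^{2} = 43681$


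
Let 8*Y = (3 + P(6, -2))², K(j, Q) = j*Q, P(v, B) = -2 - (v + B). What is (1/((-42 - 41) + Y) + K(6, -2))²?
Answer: 61905424/429025 ≈ 144.29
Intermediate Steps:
P(v, B) = -2 - B - v (P(v, B) = -2 - (B + v) = -2 + (-B - v) = -2 - B - v)
K(j, Q) = Q*j
Y = 9/8 (Y = (3 + (-2 - 1*(-2) - 1*6))²/8 = (3 + (-2 + 2 - 6))²/8 = (3 - 6)²/8 = (⅛)*(-3)² = (⅛)*9 = 9/8 ≈ 1.1250)
(1/((-42 - 41) + Y) + K(6, -2))² = (1/((-42 - 41) + 9/8) - 2*6)² = (1/(-83 + 9/8) - 12)² = (1/(-655/8) - 12)² = (-8/655 - 12)² = (-7868/655)² = 61905424/429025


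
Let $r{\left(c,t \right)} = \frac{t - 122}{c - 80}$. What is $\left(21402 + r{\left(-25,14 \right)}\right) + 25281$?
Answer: $\frac{1633941}{35} \approx 46684.0$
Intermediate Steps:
$r{\left(c,t \right)} = \frac{-122 + t}{-80 + c}$
$\left(21402 + r{\left(-25,14 \right)}\right) + 25281 = \left(21402 + \frac{-122 + 14}{-80 - 25}\right) + 25281 = \left(21402 + \frac{1}{-105} \left(-108\right)\right) + 25281 = \left(21402 - - \frac{36}{35}\right) + 25281 = \left(21402 + \frac{36}{35}\right) + 25281 = \frac{749106}{35} + 25281 = \frac{1633941}{35}$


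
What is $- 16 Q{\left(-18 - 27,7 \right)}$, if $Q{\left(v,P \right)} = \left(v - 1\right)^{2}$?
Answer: $-33856$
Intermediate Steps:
$Q{\left(v,P \right)} = \left(-1 + v\right)^{2}$
$- 16 Q{\left(-18 - 27,7 \right)} = - 16 \left(-1 - 45\right)^{2} = - 16 \left(-46\right)^{2} = \left(-16\right) 2116 = -33856$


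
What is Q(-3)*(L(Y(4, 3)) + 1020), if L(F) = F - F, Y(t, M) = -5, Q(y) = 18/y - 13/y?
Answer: -1700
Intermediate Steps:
Q(y) = 5/y
L(F) = 0
Q(-3)*(L(Y(4, 3)) + 1020) = (5/(-3))*(0 + 1020) = (5*(-⅓))*1020 = -5/3*1020 = -1700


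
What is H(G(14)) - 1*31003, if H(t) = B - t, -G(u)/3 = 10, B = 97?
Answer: -30876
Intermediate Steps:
G(u) = -30 (G(u) = -3*10 = -30)
H(t) = 97 - t
H(G(14)) - 1*31003 = (97 - 1*(-30)) - 1*31003 = (97 + 30) - 31003 = 127 - 31003 = -30876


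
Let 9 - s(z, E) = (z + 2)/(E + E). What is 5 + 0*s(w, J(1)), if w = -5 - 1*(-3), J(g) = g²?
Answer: 5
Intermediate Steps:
w = -2 (w = -5 + 3 = -2)
s(z, E) = 9 - (2 + z)/(2*E) (s(z, E) = 9 - (z + 2)/(E + E) = 9 - (2 + z)/(2*E))
5 + 0*s(w, J(1)) = 5 + 0*((-2 - 1*(-2) + 18*1²)/(2*(1²))) = 5 + 0*((½)*(-2 + 2 + 18*1)/1) = 5 + 0*((½)*1*(-2 + 2 + 18)) = 5 + 0*((½)*1*18) = 5 + 0*9 = 5 + 0 = 5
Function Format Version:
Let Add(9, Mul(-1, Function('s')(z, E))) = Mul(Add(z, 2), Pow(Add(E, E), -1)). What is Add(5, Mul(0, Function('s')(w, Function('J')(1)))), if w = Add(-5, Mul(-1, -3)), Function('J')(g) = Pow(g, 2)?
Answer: 5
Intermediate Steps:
w = -2 (w = Add(-5, 3) = -2)
Function('s')(z, E) = Add(9, Mul(Rational(-1, 2), Pow(E, -1), Add(2, z))) (Function('s')(z, E) = Add(9, Mul(-1, Mul(Add(z, 2), Pow(Add(E, E), -1)))) = Add(9, Mul(-1, Mul(Add(2, z), Pow(Mul(2, E), -1)))) = Add(9, Mul(-1, Mul(Add(2, z), Mul(Rational(1, 2), Pow(E, -1))))) = Add(9, Mul(-1, Mul(Rational(1, 2), Pow(E, -1), Add(2, z)))) = Add(9, Mul(Rational(-1, 2), Pow(E, -1), Add(2, z))))
Add(5, Mul(0, Function('s')(w, Function('J')(1)))) = Add(5, Mul(0, Mul(Rational(1, 2), Pow(Pow(1, 2), -1), Add(-2, Mul(-1, -2), Mul(18, Pow(1, 2)))))) = Add(5, Mul(0, Mul(Rational(1, 2), Pow(1, -1), Add(-2, 2, Mul(18, 1))))) = Add(5, Mul(0, Mul(Rational(1, 2), 1, Add(-2, 2, 18)))) = Add(5, Mul(0, Mul(Rational(1, 2), 1, 18))) = Add(5, Mul(0, 9)) = Add(5, 0) = 5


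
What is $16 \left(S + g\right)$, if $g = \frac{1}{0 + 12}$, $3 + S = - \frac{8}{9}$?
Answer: $- \frac{548}{9} \approx -60.889$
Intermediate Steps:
$S = - \frac{35}{9}$ ($S = -3 - \frac{8}{9} = - \frac{35}{9} \approx -3.8889$)
$g = \frac{1}{12} \approx 0.083333$
$16 \left(S + g\right) = 16 \left(- \frac{35}{9} + \frac{1}{12}\right) = 16 \left(- \frac{137}{36}\right) = - \frac{548}{9}$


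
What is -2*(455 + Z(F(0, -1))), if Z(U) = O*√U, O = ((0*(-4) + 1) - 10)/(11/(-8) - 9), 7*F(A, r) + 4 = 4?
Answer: -910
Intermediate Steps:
F(A, r) = 0 (F(A, r) = -4/7 + (⅐)*4 = -4/7 + 4/7 = 0)
O = 72/83 (O = ((0 + 1) - 10)/(11*(-⅛) - 9) = (1 - 10)/(-11/8 - 9) = -9/(-83/8) = -9*(-8/83) = 72/83 ≈ 0.86747)
Z(U) = 72*√U/83
-2*(455 + Z(F(0, -1))) = -2*(455 + 72*√0/83) = -2*(455 + (72/83)*0) = -2*(455 + 0) = -2*455 = -910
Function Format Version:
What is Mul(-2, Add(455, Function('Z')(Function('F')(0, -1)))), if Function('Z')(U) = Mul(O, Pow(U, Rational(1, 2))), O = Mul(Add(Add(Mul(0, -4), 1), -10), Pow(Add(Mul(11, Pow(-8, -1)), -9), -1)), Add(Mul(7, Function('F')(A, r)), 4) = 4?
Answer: -910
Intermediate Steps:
Function('F')(A, r) = 0 (Function('F')(A, r) = Add(Rational(-4, 7), Mul(Rational(1, 7), 4)) = Add(Rational(-4, 7), Rational(4, 7)) = 0)
O = Rational(72, 83) (O = Mul(Add(Add(0, 1), -10), Pow(Add(Mul(11, Rational(-1, 8)), -9), -1)) = Mul(Add(1, -10), Pow(Add(Rational(-11, 8), -9), -1)) = Mul(-9, Pow(Rational(-83, 8), -1)) = Mul(-9, Rational(-8, 83)) = Rational(72, 83) ≈ 0.86747)
Function('Z')(U) = Mul(Rational(72, 83), Pow(U, Rational(1, 2)))
Mul(-2, Add(455, Function('Z')(Function('F')(0, -1)))) = Mul(-2, Add(455, Mul(Rational(72, 83), Pow(0, Rational(1, 2))))) = Mul(-2, Add(455, Mul(Rational(72, 83), 0))) = Mul(-2, Add(455, 0)) = Mul(-2, 455) = -910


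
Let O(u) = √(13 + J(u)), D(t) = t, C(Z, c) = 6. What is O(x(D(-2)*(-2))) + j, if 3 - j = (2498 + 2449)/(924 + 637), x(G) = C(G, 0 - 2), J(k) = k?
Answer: -264/1561 + √19 ≈ 4.1898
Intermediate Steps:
x(G) = 6
O(u) = √(13 + u)
j = -264/1561 (j = 3 - (2498 + 2449)/(924 + 637) = 3 - 4947/1561 = -264/1561 ≈ -0.16912)
O(x(D(-2)*(-2))) + j = √(13 + 6) - 264/1561 = √19 - 264/1561 = -264/1561 + √19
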